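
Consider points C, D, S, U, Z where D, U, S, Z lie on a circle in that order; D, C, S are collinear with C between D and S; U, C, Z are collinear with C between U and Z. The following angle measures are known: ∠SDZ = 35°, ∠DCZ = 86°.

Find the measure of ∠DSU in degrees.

1. ∠SUZ = 35°  [same arc SZ]
2. ∠SCU = 86°  [vertical angles at C]
3. ∠DSU = 59°  [△UCS]

∠DSU = 59°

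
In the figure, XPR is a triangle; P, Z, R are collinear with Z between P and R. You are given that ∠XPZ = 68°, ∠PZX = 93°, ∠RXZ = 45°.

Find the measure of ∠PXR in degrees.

1. ∠RPX = 68°  [Z on ray PR]
2. ∠RZX = 87°  [linear pair at Z on PR]
3. ∠XRZ = 48°  [△XZR]
4. ∠PRX = 48°  [Z on ray RP]
5. ∠PXR = 64°  [△XPR]

∠PXR = 64°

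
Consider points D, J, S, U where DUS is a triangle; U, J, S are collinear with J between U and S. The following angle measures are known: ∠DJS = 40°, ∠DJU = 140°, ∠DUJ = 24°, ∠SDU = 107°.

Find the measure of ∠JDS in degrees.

∠JDS = 91°

1. ∠DUS = 24°  [J on ray US]
2. ∠DSU = 49°  [△DUS]
3. ∠DSJ = 49°  [J on ray SU]
4. ∠JDS = 91°  [△DJS]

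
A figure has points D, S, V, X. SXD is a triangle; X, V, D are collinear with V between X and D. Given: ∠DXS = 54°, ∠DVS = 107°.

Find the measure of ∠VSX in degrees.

∠VSX = 53°

1. ∠SXV = 54°  [V on ray XD]
2. ∠SVX = 73°  [linear pair at V on XD]
3. ∠VSX = 53°  [△SXV]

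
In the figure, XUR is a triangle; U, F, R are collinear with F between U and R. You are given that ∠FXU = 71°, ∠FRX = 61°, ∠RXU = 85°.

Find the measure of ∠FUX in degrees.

1. ∠URX = 61°  [F on ray RU]
2. ∠RUX = 34°  [△XUR]
3. ∠FUX = 34°  [F on ray UR]

∠FUX = 34°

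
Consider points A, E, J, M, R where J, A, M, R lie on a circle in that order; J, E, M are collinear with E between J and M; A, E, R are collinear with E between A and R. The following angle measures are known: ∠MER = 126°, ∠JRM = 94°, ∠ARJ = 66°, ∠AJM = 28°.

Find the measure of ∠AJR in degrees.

1. ∠AEJ = 126°  [vertical angles at E]
2. ∠JAR = 26°  [△JEA]
3. ∠AJR = 88°  [△JAR]

∠AJR = 88°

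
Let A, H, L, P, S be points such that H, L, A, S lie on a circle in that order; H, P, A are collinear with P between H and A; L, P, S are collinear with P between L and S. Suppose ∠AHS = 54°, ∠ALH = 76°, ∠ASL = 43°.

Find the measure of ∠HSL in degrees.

∠HSL = 61°

1. ∠AHL = 43°  [same arc LA]
2. ∠HAL = 61°  [△HLA]
3. ∠HSL = 61°  [same arc HL]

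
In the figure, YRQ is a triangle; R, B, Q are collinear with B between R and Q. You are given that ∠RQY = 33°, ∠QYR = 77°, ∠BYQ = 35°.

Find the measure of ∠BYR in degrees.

1. ∠QRY = 70°  [△YRQ]
2. ∠BQY = 33°  [B on ray QR]
3. ∠QBY = 112°  [△YBQ]
4. ∠BRY = 70°  [B on ray RQ]
5. ∠RBY = 68°  [linear pair at B on RQ]
6. ∠BYR = 42°  [△YRB]

∠BYR = 42°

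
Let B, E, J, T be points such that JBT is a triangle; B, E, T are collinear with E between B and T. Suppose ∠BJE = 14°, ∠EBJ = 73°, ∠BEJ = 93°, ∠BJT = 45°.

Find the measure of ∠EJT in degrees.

1. ∠JBT = 73°  [E on ray BT]
2. ∠JET = 87°  [linear pair at E on BT]
3. ∠BTJ = 62°  [△JBT]
4. ∠ETJ = 62°  [E on ray TB]
5. ∠EJT = 31°  [△JET]

∠EJT = 31°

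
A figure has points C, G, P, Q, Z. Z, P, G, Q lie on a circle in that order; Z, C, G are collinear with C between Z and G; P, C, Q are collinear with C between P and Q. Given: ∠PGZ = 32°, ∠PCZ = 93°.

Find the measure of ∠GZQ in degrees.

∠GZQ = 61°

1. ∠PQZ = 32°  [same arc ZP]
2. ∠GCQ = 93°  [vertical angles at C]
3. ∠QCZ = 87°  [linear pair at C on ZG]
4. ∠GZQ = 61°  [△ZCQ]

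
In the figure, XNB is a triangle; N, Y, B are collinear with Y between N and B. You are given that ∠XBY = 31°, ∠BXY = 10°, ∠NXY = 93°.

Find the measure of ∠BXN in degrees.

∠BXN = 103°

1. ∠BYX = 139°  [△XYB]
2. ∠NBX = 31°  [Y on ray BN]
3. ∠NYX = 41°  [linear pair at Y on NB]
4. ∠XNY = 46°  [△XNY]
5. ∠BNX = 46°  [Y on ray NB]
6. ∠BXN = 103°  [△XNB]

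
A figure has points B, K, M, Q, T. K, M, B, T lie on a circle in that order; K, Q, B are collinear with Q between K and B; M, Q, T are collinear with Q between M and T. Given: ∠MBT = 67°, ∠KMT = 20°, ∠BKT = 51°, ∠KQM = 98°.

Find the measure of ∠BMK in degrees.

∠BMK = 71°

1. ∠MKT = 113°  [cyclic KMBT, opposite ∠K+∠B]
2. ∠KTM = 47°  [△KMT]
3. ∠BKM = 62°  [△KQM]
4. ∠KBM = 47°  [same arc KM]
5. ∠BMK = 71°  [△KMB]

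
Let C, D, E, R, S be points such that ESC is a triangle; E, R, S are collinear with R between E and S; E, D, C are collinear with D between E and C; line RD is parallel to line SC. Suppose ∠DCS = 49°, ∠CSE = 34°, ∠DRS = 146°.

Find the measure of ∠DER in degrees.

1. ∠ECS = 49°  [D on ray CE]
2. ∠CES = 97°  [△ESC]
3. ∠DER = 97°  [R on ES, D on EC]

∠DER = 97°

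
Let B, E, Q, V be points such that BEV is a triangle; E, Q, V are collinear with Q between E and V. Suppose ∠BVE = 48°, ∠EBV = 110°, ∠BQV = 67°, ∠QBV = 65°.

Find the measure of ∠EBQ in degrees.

∠EBQ = 45°

1. ∠BEV = 22°  [△BEV]
2. ∠BQE = 113°  [linear pair at Q on EV]
3. ∠BEQ = 22°  [Q on ray EV]
4. ∠EBQ = 45°  [△BEQ]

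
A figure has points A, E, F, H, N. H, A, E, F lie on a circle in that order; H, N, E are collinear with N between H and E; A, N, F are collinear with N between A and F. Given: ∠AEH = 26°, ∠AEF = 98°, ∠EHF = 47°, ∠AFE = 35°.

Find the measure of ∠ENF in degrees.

1. ∠AFH = 26°  [same arc HA]
2. ∠FNH = 107°  [△HNF]
3. ∠ENF = 73°  [linear pair at N on HE]

∠ENF = 73°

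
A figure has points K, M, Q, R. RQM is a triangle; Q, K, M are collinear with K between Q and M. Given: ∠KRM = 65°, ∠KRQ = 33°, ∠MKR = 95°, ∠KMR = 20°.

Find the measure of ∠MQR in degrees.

1. ∠QKR = 85°  [linear pair at K on QM]
2. ∠KQR = 62°  [△RQK]
3. ∠MQR = 62°  [K on ray QM]

∠MQR = 62°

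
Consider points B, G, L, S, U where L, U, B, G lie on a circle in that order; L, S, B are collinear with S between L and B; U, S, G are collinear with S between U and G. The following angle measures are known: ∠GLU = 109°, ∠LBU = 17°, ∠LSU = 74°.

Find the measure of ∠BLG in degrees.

1. ∠LGU = 17°  [same arc LU]
2. ∠BSG = 74°  [vertical angles at S]
3. ∠GSL = 106°  [linear pair at S on LB]
4. ∠BLG = 57°  [△LSG]

∠BLG = 57°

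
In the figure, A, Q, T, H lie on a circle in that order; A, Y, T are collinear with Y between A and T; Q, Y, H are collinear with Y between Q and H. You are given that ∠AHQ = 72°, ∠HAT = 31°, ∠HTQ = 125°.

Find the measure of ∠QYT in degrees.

∠QYT = 77°

1. ∠ATQ = 72°  [same arc AQ]
2. ∠HQT = 31°  [same arc TH]
3. ∠QYT = 77°  [△QYT]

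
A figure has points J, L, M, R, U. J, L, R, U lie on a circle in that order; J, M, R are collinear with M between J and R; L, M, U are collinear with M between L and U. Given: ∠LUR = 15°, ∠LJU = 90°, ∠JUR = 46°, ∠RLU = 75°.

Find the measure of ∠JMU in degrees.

1. ∠LJR = 15°  [same arc LR]
2. ∠JLR = 134°  [cyclic JLRU, opposite ∠L+∠U]
3. ∠RJU = 75°  [same arc RU]
4. ∠JRL = 31°  [△JLR]
5. ∠JUL = 31°  [same arc JL]
6. ∠JMU = 74°  [△JMU]

∠JMU = 74°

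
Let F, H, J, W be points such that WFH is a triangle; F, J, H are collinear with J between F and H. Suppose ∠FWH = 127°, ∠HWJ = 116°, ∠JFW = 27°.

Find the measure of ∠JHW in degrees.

∠JHW = 26°

1. ∠HFW = 27°  [J on ray FH]
2. ∠FHW = 26°  [△WFH]
3. ∠JHW = 26°  [J on ray HF]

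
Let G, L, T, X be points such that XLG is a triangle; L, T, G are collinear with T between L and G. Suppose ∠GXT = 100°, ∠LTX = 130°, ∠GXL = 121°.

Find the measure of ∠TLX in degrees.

∠TLX = 29°

1. ∠GTX = 50°  [linear pair at T on LG]
2. ∠TGX = 30°  [△XTG]
3. ∠LGX = 30°  [T on ray GL]
4. ∠GLX = 29°  [△XLG]
5. ∠TLX = 29°  [T on ray LG]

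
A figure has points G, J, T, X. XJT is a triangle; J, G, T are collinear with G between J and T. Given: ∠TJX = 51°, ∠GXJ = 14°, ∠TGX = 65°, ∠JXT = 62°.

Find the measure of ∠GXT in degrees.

∠GXT = 48°

1. ∠JTX = 67°  [△XJT]
2. ∠GTX = 67°  [G on ray TJ]
3. ∠GXT = 48°  [△XGT]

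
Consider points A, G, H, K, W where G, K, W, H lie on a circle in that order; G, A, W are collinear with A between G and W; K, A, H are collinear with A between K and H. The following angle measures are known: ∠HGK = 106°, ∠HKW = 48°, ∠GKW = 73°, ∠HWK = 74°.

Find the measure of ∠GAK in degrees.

∠GAK = 97°

1. ∠HGW = 48°  [same arc WH]
2. ∠KHW = 58°  [△KWH]
3. ∠GHW = 107°  [cyclic GKWH, opposite ∠K+∠H]
4. ∠GWH = 25°  [△GWH]
5. ∠KGW = 58°  [same arc KW]
6. ∠GKH = 25°  [same arc GH]
7. ∠GAK = 97°  [△GAK]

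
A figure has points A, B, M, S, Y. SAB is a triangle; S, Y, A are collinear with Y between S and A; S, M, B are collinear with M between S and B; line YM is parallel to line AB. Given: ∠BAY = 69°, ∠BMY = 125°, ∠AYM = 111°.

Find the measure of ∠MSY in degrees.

∠MSY = 56°

1. ∠SMY = 55°  [linear pair at M on SB]
2. ∠MYS = 69°  [linear pair at Y on SA]
3. ∠MSY = 56°  [△SYM]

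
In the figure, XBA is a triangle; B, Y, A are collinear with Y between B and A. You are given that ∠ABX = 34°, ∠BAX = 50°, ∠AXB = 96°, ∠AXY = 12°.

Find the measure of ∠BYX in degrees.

1. ∠XAY = 50°  [Y on ray AB]
2. ∠AYX = 118°  [△XYA]
3. ∠BYX = 62°  [linear pair at Y on BA]

∠BYX = 62°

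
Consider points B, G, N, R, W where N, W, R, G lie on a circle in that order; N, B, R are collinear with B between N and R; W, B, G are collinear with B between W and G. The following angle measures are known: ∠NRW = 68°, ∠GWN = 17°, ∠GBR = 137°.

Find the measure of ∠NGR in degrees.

1. ∠NGW = 68°  [same arc NW]
2. ∠GRN = 17°  [same arc NG]
3. ∠GBN = 43°  [linear pair at B on NR]
4. ∠GNR = 69°  [△NBG]
5. ∠NGR = 94°  [△NRG]

∠NGR = 94°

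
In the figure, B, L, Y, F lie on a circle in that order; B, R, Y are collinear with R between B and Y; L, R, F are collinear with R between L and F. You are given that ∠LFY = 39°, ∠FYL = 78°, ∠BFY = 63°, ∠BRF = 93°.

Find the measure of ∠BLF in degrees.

1. ∠LBY = 39°  [same arc LY]
2. ∠LRY = 93°  [vertical angles at R]
3. ∠BRL = 87°  [linear pair at R on BY]
4. ∠BLF = 54°  [△BRL]

∠BLF = 54°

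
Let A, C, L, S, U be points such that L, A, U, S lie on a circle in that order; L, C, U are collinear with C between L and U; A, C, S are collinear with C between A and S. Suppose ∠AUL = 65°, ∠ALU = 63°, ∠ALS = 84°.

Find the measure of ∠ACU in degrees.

1. ∠ASU = 63°  [same arc AU]
2. ∠AUS = 96°  [cyclic LAUS, opposite ∠L+∠U]
3. ∠SAU = 21°  [△AUS]
4. ∠ACU = 94°  [△ACU]

∠ACU = 94°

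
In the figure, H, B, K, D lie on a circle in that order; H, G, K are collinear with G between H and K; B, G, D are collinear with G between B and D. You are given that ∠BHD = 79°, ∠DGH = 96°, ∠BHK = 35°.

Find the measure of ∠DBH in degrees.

1. ∠BGK = 96°  [vertical angles at G]
2. ∠BGH = 84°  [linear pair at G on HK]
3. ∠DBH = 61°  [△HGB]

∠DBH = 61°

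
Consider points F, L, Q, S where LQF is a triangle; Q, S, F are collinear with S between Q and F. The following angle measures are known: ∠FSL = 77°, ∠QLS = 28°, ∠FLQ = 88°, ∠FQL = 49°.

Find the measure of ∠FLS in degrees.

∠FLS = 60°

1. ∠LFQ = 43°  [△LQF]
2. ∠LFS = 43°  [S on ray FQ]
3. ∠FLS = 60°  [△LSF]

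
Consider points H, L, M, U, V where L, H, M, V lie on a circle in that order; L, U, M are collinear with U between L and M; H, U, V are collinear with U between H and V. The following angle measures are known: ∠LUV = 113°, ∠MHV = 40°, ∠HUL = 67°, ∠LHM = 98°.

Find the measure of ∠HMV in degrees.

∠HMV = 85°

1. ∠HUM = 113°  [vertical angles at U]
2. ∠HML = 27°  [△HUM]
3. ∠HLM = 55°  [△LHM]
4. ∠HVM = 55°  [same arc HM]
5. ∠HMV = 85°  [△HMV]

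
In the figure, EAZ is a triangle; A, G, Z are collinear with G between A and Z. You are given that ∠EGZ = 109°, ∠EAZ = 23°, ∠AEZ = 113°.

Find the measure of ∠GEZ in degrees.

∠GEZ = 27°

1. ∠AZE = 44°  [△EAZ]
2. ∠EZG = 44°  [G on ray ZA]
3. ∠GEZ = 27°  [△EGZ]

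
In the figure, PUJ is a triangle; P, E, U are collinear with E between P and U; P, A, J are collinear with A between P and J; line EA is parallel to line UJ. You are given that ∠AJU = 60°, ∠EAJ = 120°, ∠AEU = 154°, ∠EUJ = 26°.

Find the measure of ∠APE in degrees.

1. ∠EAP = 60°  [linear pair at A on PJ]
2. ∠AEP = 26°  [linear pair at E on PU]
3. ∠APE = 94°  [△PEA]

∠APE = 94°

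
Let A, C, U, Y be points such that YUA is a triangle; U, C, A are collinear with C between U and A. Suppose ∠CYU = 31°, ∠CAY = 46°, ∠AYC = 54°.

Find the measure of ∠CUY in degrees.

∠CUY = 49°

1. ∠ACY = 80°  [△YCA]
2. ∠UCY = 100°  [linear pair at C on UA]
3. ∠CUY = 49°  [△YUC]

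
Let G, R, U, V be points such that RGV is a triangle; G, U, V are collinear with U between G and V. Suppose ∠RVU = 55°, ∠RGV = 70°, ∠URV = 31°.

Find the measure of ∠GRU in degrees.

∠GRU = 24°

1. ∠RUV = 94°  [△RUV]
2. ∠RGU = 70°  [U on ray GV]
3. ∠GUR = 86°  [linear pair at U on GV]
4. ∠GRU = 24°  [△RGU]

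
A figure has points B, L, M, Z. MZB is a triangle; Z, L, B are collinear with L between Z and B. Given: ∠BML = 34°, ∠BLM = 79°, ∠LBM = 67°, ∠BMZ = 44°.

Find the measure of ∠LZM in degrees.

∠LZM = 69°

1. ∠MBZ = 67°  [L on ray BZ]
2. ∠BZM = 69°  [△MZB]
3. ∠LZM = 69°  [L on ray ZB]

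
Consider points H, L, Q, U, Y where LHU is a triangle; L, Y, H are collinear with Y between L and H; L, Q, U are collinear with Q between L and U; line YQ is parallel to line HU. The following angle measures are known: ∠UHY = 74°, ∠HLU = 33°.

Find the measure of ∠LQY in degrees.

∠LQY = 73°

1. ∠LHU = 74°  [Y on ray HL]
2. ∠HUL = 73°  [△LHU]
3. ∠LQY = 73°  [YQ∥HU, corresponding at Q]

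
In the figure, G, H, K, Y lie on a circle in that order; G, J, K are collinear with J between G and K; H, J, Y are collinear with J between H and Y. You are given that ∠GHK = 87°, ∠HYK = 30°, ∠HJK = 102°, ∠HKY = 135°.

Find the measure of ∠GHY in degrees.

∠GHY = 72°

1. ∠HGK = 30°  [same arc HK]
2. ∠GJH = 78°  [linear pair at J on GK]
3. ∠GHY = 72°  [△GJH]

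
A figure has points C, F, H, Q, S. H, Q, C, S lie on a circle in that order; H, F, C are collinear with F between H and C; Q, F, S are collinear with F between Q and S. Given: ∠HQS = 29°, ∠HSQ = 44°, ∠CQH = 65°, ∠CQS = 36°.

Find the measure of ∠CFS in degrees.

1. ∠HCS = 29°  [same arc HS]
2. ∠HCQ = 44°  [same arc HQ]
3. ∠CHQ = 71°  [△HQC]
4. ∠CSQ = 71°  [same arc QC]
5. ∠CFS = 80°  [△CFS]

∠CFS = 80°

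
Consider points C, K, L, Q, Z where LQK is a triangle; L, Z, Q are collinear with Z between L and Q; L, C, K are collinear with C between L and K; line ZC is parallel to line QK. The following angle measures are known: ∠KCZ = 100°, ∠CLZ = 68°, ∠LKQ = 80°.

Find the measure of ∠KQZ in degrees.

∠KQZ = 32°

1. ∠KLQ = 68°  [Z on LQ, C on LK]
2. ∠KQL = 32°  [△LQK]
3. ∠KQZ = 32°  [Z on ray QL]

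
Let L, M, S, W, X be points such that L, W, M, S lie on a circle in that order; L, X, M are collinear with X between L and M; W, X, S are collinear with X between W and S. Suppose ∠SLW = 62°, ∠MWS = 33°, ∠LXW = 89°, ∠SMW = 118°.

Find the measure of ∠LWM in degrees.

∠LWM = 95°

1. ∠MSW = 29°  [△WMS]
2. ∠MXW = 91°  [linear pair at X on LM]
3. ∠MLW = 29°  [same arc WM]
4. ∠LMW = 56°  [△WXM]
5. ∠LWM = 95°  [△LWM]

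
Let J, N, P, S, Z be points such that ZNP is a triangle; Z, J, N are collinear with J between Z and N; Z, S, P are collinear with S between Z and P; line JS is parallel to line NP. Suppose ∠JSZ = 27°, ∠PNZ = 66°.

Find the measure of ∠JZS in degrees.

∠JZS = 87°

1. ∠NPZ = 27°  [JS∥NP, corresponding at S]
2. ∠NZP = 87°  [△ZNP]
3. ∠JZS = 87°  [J on ZN, S on ZP]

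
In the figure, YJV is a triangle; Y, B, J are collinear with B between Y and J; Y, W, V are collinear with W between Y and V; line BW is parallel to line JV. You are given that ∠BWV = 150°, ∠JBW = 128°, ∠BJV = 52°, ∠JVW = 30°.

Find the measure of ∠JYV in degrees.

1. ∠VJY = 52°  [B on ray JY]
2. ∠JVY = 30°  [W on ray VY]
3. ∠JYV = 98°  [△YJV]

∠JYV = 98°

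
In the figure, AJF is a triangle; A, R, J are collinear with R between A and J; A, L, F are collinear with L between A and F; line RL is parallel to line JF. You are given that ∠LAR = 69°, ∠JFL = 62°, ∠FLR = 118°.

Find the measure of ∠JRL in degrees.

1. ∠ALR = 62°  [linear pair at L on AF]
2. ∠ARL = 49°  [△ARL]
3. ∠JRL = 131°  [linear pair at R on AJ]

∠JRL = 131°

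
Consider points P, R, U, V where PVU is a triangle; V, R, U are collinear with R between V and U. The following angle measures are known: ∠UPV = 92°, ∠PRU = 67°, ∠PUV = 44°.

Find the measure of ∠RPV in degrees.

1. ∠PVU = 44°  [△PVU]
2. ∠PRV = 113°  [linear pair at R on VU]
3. ∠PVR = 44°  [R on ray VU]
4. ∠RPV = 23°  [△PVR]

∠RPV = 23°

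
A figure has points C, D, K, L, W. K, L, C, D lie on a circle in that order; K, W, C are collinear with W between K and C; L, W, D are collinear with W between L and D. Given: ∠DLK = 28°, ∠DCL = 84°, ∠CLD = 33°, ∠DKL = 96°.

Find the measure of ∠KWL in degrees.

∠KWL = 89°

1. ∠DCK = 28°  [same arc KD]
2. ∠CDL = 63°  [△LCD]
3. ∠CWD = 89°  [△CWD]
4. ∠KWL = 89°  [vertical angles at W]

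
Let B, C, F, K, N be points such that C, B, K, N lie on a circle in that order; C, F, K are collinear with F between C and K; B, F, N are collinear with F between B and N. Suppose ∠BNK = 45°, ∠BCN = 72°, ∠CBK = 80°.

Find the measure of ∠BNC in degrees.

∠BNC = 55°

1. ∠BCK = 45°  [same arc BK]
2. ∠BKC = 55°  [△CBK]
3. ∠BNC = 55°  [same arc CB]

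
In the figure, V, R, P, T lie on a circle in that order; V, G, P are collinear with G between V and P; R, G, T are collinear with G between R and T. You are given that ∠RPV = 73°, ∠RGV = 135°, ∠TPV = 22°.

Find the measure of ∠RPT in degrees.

∠RPT = 95°

1. ∠PGT = 135°  [vertical angles at G]
2. ∠PGR = 45°  [linear pair at G on VP]
3. ∠PTR = 23°  [△PGT]
4. ∠PRT = 62°  [△RGP]
5. ∠RPT = 95°  [△RPT]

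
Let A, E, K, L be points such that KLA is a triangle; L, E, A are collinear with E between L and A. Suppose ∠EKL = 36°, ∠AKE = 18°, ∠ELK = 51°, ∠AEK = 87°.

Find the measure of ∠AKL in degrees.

1. ∠EAK = 75°  [△KEA]
2. ∠ALK = 51°  [E on ray LA]
3. ∠KAL = 75°  [E on ray AL]
4. ∠AKL = 54°  [△KLA]

∠AKL = 54°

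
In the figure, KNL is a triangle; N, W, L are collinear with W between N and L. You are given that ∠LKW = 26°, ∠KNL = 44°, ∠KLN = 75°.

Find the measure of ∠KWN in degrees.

1. ∠KLW = 75°  [W on ray LN]
2. ∠KWL = 79°  [△KWL]
3. ∠KWN = 101°  [linear pair at W on NL]

∠KWN = 101°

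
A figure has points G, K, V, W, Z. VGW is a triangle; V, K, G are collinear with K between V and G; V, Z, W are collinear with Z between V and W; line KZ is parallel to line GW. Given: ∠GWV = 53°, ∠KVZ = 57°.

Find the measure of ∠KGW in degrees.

1. ∠KZV = 53°  [KZ∥GW, corresponding at Z]
2. ∠VKZ = 70°  [△VKZ]
3. ∠GKZ = 110°  [linear pair at K on VG]
4. ∠KGW = 70°  [KZ∥GW, co-interior at G–K]

∠KGW = 70°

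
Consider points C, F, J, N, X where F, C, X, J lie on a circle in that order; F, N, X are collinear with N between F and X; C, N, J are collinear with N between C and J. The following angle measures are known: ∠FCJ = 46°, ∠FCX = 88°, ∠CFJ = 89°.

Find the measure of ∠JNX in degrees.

∠JNX = 87°

1. ∠FXJ = 46°  [same arc FJ]
2. ∠CJF = 45°  [△FCJ]
3. ∠FJX = 92°  [cyclic FCXJ, opposite ∠C+∠J]
4. ∠JFX = 42°  [△FXJ]
5. ∠FNJ = 93°  [△FNJ]
6. ∠JNX = 87°  [linear pair at N on FX]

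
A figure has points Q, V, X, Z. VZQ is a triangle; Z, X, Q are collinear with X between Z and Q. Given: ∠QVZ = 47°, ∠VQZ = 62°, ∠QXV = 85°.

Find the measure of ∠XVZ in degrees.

∠XVZ = 14°

1. ∠QZV = 71°  [△VZQ]
2. ∠VXZ = 95°  [linear pair at X on ZQ]
3. ∠VZX = 71°  [X on ray ZQ]
4. ∠XVZ = 14°  [△VZX]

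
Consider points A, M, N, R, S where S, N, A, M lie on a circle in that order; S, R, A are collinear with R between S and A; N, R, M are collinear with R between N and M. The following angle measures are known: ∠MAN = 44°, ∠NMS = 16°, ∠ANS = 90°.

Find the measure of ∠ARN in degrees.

1. ∠MSN = 136°  [cyclic SNAM, opposite ∠S+∠A]
2. ∠NAS = 16°  [same arc SN]
3. ∠MNS = 28°  [△SNM]
4. ∠ASN = 74°  [△SNA]
5. ∠NRS = 78°  [△SRN]
6. ∠ARN = 102°  [linear pair at R on SA]

∠ARN = 102°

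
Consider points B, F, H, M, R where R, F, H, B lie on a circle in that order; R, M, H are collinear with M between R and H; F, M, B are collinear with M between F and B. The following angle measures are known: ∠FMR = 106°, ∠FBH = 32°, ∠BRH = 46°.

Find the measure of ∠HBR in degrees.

∠HBR = 92°

1. ∠BMH = 106°  [vertical angles at M]
2. ∠BHR = 42°  [△HMB]
3. ∠HBR = 92°  [△RHB]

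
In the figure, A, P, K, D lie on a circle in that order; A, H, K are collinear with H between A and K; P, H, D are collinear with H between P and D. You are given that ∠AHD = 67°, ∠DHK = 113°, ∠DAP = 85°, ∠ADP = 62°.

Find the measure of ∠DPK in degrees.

∠DPK = 51°

1. ∠KHP = 67°  [vertical angles at H]
2. ∠AKP = 62°  [same arc AP]
3. ∠DPK = 51°  [△PHK]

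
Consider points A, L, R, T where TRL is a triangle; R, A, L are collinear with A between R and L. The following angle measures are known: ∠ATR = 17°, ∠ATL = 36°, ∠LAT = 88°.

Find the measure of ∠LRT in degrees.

1. ∠RAT = 92°  [linear pair at A on RL]
2. ∠ART = 71°  [△TRA]
3. ∠LRT = 71°  [A on ray RL]

∠LRT = 71°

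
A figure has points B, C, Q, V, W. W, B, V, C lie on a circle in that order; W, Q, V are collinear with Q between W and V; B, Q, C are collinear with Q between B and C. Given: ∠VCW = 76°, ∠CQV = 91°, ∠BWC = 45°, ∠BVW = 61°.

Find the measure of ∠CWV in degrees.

∠CWV = 30°

1. ∠CQW = 89°  [linear pair at Q on WV]
2. ∠BCW = 61°  [same arc WB]
3. ∠CWV = 30°  [△WQC]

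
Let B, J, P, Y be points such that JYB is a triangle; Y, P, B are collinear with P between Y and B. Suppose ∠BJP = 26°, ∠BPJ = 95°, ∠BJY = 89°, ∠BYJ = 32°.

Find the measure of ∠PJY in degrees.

∠PJY = 63°

1. ∠JPY = 85°  [linear pair at P on YB]
2. ∠JYP = 32°  [P on ray YB]
3. ∠PJY = 63°  [△JYP]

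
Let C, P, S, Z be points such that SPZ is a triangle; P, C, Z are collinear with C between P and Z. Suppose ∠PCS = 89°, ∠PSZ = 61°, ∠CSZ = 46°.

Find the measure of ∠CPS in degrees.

∠CPS = 76°

1. ∠SCZ = 91°  [linear pair at C on PZ]
2. ∠CZS = 43°  [△SCZ]
3. ∠PZS = 43°  [C on ray ZP]
4. ∠SPZ = 76°  [△SPZ]
5. ∠CPS = 76°  [C on ray PZ]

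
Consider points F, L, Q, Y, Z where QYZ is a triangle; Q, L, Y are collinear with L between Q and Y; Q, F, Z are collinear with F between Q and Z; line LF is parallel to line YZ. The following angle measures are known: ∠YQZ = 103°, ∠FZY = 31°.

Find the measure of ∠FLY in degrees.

∠FLY = 134°

1. ∠QZY = 31°  [F on ray ZQ]
2. ∠QYZ = 46°  [△QYZ]
3. ∠FLQ = 46°  [LF∥YZ, corresponding at L]
4. ∠FLY = 134°  [linear pair at L on QY]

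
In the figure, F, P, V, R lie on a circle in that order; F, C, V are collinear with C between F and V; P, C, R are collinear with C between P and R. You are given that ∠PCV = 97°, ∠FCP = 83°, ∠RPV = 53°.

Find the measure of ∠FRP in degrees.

1. ∠FCR = 97°  [vertical angles at C]
2. ∠RFV = 53°  [same arc VR]
3. ∠FRP = 30°  [△FCR]

∠FRP = 30°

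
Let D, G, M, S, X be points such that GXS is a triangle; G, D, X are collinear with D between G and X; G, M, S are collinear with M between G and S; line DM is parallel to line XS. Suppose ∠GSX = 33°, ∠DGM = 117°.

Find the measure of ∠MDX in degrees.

1. ∠DMG = 33°  [DM∥XS, corresponding at M]
2. ∠GDM = 30°  [△GDM]
3. ∠MDX = 150°  [linear pair at D on GX]

∠MDX = 150°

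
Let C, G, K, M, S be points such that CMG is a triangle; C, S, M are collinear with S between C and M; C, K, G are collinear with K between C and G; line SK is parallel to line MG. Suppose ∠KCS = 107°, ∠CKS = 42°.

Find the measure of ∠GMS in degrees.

∠GMS = 31°

1. ∠CSK = 31°  [△CSK]
2. ∠KSM = 149°  [linear pair at S on CM]
3. ∠GMS = 31°  [SK∥MG, co-interior at M–S]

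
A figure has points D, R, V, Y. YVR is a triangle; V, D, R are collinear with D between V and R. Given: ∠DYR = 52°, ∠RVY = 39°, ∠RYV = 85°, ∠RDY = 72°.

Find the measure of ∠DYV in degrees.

1. ∠DVY = 39°  [D on ray VR]
2. ∠VDY = 108°  [linear pair at D on VR]
3. ∠DYV = 33°  [△YVD]

∠DYV = 33°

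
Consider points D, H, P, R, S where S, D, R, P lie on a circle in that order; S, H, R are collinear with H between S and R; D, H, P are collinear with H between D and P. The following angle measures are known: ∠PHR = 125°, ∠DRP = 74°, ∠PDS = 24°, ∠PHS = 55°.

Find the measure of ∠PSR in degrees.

∠PSR = 75°

1. ∠DSP = 106°  [cyclic SDRP, opposite ∠S+∠R]
2. ∠DPS = 50°  [△SDP]
3. ∠PSR = 75°  [△SHP]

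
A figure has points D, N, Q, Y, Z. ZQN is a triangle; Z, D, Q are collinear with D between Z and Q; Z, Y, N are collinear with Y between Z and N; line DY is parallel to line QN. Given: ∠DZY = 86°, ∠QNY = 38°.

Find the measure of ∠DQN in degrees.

1. ∠NZQ = 86°  [D on ZQ, Y on ZN]
2. ∠QNZ = 38°  [Y on ray NZ]
3. ∠NQZ = 56°  [△ZQN]
4. ∠DQN = 56°  [D on ray QZ]

∠DQN = 56°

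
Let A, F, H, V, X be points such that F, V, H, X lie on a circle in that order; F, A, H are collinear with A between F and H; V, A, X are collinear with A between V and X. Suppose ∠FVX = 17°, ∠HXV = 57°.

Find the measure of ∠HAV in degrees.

∠HAV = 74°

1. ∠HFV = 57°  [same arc VH]
2. ∠FAV = 106°  [△FAV]
3. ∠HAV = 74°  [linear pair at A on FH]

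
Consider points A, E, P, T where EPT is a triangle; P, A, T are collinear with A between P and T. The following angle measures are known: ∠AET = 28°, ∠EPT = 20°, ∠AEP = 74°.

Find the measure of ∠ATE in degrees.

∠ATE = 58°

1. ∠APE = 20°  [A on ray PT]
2. ∠EAP = 86°  [△EPA]
3. ∠EAT = 94°  [linear pair at A on PT]
4. ∠ATE = 58°  [△EAT]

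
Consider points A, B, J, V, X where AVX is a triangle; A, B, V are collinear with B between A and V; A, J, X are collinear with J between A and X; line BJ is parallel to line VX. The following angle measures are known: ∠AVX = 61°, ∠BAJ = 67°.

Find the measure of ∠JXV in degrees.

1. ∠ABJ = 61°  [BJ∥VX, corresponding at B]
2. ∠AJB = 52°  [△ABJ]
3. ∠BJX = 128°  [linear pair at J on AX]
4. ∠JXV = 52°  [BJ∥VX, co-interior at X–J]

∠JXV = 52°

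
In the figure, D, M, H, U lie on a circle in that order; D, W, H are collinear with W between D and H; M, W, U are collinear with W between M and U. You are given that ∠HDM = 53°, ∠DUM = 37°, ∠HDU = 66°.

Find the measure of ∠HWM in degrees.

∠HWM = 77°

1. ∠DHM = 37°  [same arc DM]
2. ∠HMU = 66°  [same arc HU]
3. ∠HWM = 77°  [△MWH]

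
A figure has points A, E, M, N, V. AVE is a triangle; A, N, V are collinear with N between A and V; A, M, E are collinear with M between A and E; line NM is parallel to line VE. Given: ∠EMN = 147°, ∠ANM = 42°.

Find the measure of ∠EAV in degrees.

1. ∠AMN = 33°  [linear pair at M on AE]
2. ∠MAN = 105°  [△ANM]
3. ∠EAV = 105°  [N on AV, M on AE]

∠EAV = 105°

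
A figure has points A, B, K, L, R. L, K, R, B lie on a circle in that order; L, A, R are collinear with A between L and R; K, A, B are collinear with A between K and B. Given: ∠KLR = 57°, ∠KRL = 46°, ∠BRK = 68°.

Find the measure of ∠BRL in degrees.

∠BRL = 22°

1. ∠KBR = 57°  [same arc KR]
2. ∠LKR = 77°  [△LKR]
3. ∠BKR = 55°  [△KRB]
4. ∠LBR = 103°  [cyclic LKRB, opposite ∠K+∠B]
5. ∠BLR = 55°  [same arc RB]
6. ∠BRL = 22°  [△LRB]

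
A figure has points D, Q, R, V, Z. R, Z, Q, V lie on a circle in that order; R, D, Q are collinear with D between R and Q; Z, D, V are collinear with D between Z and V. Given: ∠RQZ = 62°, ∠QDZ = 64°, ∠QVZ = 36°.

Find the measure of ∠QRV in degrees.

1. ∠RVZ = 62°  [same arc RZ]
2. ∠RDV = 64°  [vertical angles at D]
3. ∠QRV = 54°  [△RDV]

∠QRV = 54°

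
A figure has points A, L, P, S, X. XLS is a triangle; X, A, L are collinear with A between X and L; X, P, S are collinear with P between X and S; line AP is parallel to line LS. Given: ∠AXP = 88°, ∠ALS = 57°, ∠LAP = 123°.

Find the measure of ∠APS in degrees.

∠APS = 145°

1. ∠PAX = 57°  [linear pair at A on XL]
2. ∠APX = 35°  [△XAP]
3. ∠APS = 145°  [linear pair at P on XS]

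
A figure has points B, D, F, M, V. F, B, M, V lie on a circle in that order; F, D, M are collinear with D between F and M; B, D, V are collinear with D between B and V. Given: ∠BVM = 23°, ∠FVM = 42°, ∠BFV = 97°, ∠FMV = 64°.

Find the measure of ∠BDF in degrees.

1. ∠BFM = 23°  [same arc BM]
2. ∠FBV = 64°  [same arc FV]
3. ∠BDF = 93°  [△FDB]

∠BDF = 93°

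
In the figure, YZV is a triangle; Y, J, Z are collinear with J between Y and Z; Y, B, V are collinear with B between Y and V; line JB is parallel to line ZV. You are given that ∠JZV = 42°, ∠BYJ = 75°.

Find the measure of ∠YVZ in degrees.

∠YVZ = 63°

1. ∠VZY = 42°  [J on ray ZY]
2. ∠VYZ = 75°  [J on YZ, B on YV]
3. ∠YVZ = 63°  [△YZV]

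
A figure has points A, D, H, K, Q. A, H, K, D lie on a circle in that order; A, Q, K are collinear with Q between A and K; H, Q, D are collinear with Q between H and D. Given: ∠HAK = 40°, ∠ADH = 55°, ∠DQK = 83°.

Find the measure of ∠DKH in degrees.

1. ∠HDK = 40°  [same arc HK]
2. ∠AKH = 55°  [same arc AH]
3. ∠AQH = 83°  [vertical angles at Q]
4. ∠HQK = 97°  [linear pair at Q on AK]
5. ∠DHK = 28°  [△HQK]
6. ∠DKH = 112°  [△HKD]

∠DKH = 112°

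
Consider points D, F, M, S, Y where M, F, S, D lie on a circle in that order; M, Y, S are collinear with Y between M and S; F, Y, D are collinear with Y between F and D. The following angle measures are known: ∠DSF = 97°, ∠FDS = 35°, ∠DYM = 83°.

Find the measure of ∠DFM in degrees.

∠DFM = 48°

1. ∠FMS = 35°  [same arc FS]
2. ∠FYS = 83°  [vertical angles at Y]
3. ∠FYM = 97°  [linear pair at Y on MS]
4. ∠DFM = 48°  [△MYF]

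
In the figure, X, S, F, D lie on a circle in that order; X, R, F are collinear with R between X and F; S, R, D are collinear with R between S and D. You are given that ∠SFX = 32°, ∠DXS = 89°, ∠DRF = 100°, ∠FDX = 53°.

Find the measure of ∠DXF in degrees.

1. ∠SDX = 32°  [same arc XS]
2. ∠DRX = 80°  [linear pair at R on XF]
3. ∠DXF = 68°  [△XRD]

∠DXF = 68°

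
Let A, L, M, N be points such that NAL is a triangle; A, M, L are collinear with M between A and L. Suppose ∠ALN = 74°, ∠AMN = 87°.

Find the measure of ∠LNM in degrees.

∠LNM = 13°

1. ∠MLN = 74°  [M on ray LA]
2. ∠LMN = 93°  [linear pair at M on AL]
3. ∠LNM = 13°  [△NML]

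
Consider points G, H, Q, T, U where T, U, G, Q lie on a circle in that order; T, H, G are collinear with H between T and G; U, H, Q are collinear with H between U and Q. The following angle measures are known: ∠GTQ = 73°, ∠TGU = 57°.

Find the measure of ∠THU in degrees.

1. ∠GUQ = 73°  [same arc GQ]
2. ∠GHU = 50°  [△UHG]
3. ∠THU = 130°  [linear pair at H on TG]

∠THU = 130°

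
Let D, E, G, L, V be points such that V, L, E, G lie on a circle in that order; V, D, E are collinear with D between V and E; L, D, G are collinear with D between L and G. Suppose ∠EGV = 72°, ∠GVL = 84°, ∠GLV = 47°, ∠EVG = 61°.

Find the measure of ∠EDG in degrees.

∠EDG = 110°

1. ∠LGV = 49°  [△VLG]
2. ∠GDV = 70°  [△VDG]
3. ∠EDG = 110°  [linear pair at D on VE]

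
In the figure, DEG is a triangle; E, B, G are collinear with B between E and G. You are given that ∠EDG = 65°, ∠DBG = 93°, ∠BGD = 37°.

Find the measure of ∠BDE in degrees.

1. ∠DBE = 87°  [linear pair at B on EG]
2. ∠DGE = 37°  [B on ray GE]
3. ∠DEG = 78°  [△DEG]
4. ∠BED = 78°  [B on ray EG]
5. ∠BDE = 15°  [△DEB]

∠BDE = 15°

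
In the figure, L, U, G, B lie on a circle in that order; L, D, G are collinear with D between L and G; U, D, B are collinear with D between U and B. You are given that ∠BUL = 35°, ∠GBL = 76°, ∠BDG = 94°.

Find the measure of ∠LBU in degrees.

1. ∠BGL = 35°  [same arc LB]
2. ∠BLG = 69°  [△LGB]
3. ∠BDL = 86°  [linear pair at D on LG]
4. ∠LBU = 25°  [△LDB]

∠LBU = 25°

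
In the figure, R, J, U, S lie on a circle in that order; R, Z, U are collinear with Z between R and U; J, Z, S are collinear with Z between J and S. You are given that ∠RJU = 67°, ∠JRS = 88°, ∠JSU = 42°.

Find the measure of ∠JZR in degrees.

∠JZR = 117°

1. ∠JUS = 92°  [cyclic RJUS, opposite ∠R+∠U]
2. ∠JRU = 42°  [same arc JU]
3. ∠SJU = 46°  [△JUS]
4. ∠JUR = 71°  [△RJU]
5. ∠JZU = 63°  [△JZU]
6. ∠JZR = 117°  [linear pair at Z on RU]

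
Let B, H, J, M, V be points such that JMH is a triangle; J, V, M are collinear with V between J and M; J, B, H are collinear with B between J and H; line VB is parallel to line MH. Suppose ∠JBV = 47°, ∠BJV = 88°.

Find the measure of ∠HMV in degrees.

1. ∠BVJ = 45°  [△JVB]
2. ∠BVM = 135°  [linear pair at V on JM]
3. ∠HMV = 45°  [VB∥MH, co-interior at M–V]

∠HMV = 45°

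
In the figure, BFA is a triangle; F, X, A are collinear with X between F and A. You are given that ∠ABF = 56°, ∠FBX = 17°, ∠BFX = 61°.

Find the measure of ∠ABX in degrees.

∠ABX = 39°

1. ∠BXF = 102°  [△BFX]
2. ∠AFB = 61°  [X on ray FA]
3. ∠AXB = 78°  [linear pair at X on FA]
4. ∠BAF = 63°  [△BFA]
5. ∠BAX = 63°  [X on ray AF]
6. ∠ABX = 39°  [△BXA]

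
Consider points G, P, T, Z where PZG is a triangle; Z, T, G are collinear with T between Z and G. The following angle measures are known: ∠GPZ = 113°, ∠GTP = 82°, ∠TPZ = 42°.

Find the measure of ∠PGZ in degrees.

∠PGZ = 27°

1. ∠PTZ = 98°  [linear pair at T on ZG]
2. ∠PZT = 40°  [△PZT]
3. ∠GZP = 40°  [T on ray ZG]
4. ∠PGZ = 27°  [△PZG]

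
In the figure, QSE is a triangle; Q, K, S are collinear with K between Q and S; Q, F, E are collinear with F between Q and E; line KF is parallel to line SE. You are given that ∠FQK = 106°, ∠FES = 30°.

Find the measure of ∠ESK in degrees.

1. ∠EQS = 106°  [K on QS, F on QE]
2. ∠QES = 30°  [F on ray EQ]
3. ∠ESQ = 44°  [△QSE]
4. ∠ESK = 44°  [K on ray SQ]

∠ESK = 44°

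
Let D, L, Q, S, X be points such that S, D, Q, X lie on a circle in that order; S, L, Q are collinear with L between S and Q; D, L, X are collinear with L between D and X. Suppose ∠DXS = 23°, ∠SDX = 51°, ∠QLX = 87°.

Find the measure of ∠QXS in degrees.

1. ∠SQX = 51°  [same arc SX]
2. ∠SLX = 93°  [linear pair at L on SQ]
3. ∠QSX = 64°  [△SLX]
4. ∠QXS = 65°  [△SQX]

∠QXS = 65°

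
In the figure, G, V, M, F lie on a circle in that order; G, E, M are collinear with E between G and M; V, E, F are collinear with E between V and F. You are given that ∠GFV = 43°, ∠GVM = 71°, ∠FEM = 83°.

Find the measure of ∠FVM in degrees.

∠FVM = 40°

1. ∠GMV = 43°  [same arc GV]
2. ∠GEV = 83°  [vertical angles at E]
3. ∠MEV = 97°  [linear pair at E on GM]
4. ∠FVM = 40°  [△VEM]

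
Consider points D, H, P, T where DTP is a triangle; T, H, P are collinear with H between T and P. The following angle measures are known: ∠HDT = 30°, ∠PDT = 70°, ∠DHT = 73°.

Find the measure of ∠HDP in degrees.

1. ∠DTH = 77°  [△DTH]
2. ∠DHP = 107°  [linear pair at H on TP]
3. ∠DTP = 77°  [H on ray TP]
4. ∠DPT = 33°  [△DTP]
5. ∠DPH = 33°  [H on ray PT]
6. ∠HDP = 40°  [△DHP]

∠HDP = 40°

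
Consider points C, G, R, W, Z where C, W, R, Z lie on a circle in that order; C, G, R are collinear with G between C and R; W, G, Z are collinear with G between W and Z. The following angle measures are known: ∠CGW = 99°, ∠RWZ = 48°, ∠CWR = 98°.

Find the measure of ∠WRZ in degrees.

∠WRZ = 101°

1. ∠RGW = 81°  [linear pair at G on CR]
2. ∠CRW = 51°  [△WGR]
3. ∠RCW = 31°  [△CWR]
4. ∠RZW = 31°  [same arc WR]
5. ∠WRZ = 101°  [△WRZ]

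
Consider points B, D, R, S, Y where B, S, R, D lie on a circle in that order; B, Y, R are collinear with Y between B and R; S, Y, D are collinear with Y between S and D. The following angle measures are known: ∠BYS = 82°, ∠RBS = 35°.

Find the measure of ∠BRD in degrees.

1. ∠DYR = 82°  [vertical angles at Y]
2. ∠RDS = 35°  [same arc SR]
3. ∠BRD = 63°  [△RYD]

∠BRD = 63°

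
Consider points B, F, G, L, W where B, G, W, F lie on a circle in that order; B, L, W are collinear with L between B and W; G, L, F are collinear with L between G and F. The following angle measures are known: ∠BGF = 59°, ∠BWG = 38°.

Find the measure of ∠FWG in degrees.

1. ∠BFG = 38°  [same arc BG]
2. ∠FBG = 83°  [△BGF]
3. ∠FWG = 97°  [cyclic BGWF, opposite ∠B+∠W]

∠FWG = 97°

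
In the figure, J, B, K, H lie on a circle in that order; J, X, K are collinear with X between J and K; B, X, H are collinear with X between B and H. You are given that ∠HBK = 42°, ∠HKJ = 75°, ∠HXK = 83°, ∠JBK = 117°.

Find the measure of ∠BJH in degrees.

∠BJH = 64°

1. ∠HJK = 42°  [same arc KH]
2. ∠HBJ = 75°  [same arc JH]
3. ∠HXJ = 97°  [linear pair at X on JK]
4. ∠BHJ = 41°  [△JXH]
5. ∠BJH = 64°  [△JBH]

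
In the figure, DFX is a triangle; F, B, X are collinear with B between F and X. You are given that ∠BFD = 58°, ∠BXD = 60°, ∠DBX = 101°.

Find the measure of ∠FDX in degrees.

1. ∠DFX = 58°  [B on ray FX]
2. ∠DXF = 60°  [B on ray XF]
3. ∠FDX = 62°  [△DFX]

∠FDX = 62°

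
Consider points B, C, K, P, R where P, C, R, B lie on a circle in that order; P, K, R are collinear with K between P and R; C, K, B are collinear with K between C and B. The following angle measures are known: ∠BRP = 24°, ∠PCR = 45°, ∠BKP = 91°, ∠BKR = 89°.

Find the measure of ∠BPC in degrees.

1. ∠BCP = 24°  [same arc PB]
2. ∠PBR = 135°  [cyclic PCRB, opposite ∠C+∠B]
3. ∠BPR = 21°  [△PRB]
4. ∠CBP = 68°  [△PKB]
5. ∠BPC = 88°  [△PCB]

∠BPC = 88°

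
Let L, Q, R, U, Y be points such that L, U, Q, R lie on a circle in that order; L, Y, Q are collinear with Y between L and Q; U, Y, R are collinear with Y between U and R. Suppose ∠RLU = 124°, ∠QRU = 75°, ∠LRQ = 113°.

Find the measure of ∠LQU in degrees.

1. ∠QLU = 75°  [same arc UQ]
2. ∠LUQ = 67°  [cyclic LUQR, opposite ∠U+∠R]
3. ∠LQU = 38°  [△LUQ]

∠LQU = 38°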